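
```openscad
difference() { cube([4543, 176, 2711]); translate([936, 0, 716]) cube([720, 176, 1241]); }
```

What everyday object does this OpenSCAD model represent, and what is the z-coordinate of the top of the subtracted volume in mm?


A wall with a window opening. The window head height is 1957 mm.

A wall with a rectangular opening subtracted — a window. Sill at z = 716, opening 1241 mm tall, so the head is at 716 + 1241 = 1957 mm.


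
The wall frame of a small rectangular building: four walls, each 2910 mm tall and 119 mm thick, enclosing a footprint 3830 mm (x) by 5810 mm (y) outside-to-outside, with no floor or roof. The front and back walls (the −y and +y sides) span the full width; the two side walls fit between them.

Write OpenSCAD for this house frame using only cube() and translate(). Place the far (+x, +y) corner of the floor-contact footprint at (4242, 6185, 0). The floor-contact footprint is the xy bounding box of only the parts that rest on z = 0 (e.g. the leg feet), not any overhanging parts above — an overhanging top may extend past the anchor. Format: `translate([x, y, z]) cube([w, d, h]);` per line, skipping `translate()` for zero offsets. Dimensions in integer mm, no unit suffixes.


translate([412, 375, 0]) cube([3830, 119, 2910]);
translate([412, 6066, 0]) cube([3830, 119, 2910]);
translate([412, 494, 0]) cube([119, 5572, 2910]);
translate([4123, 494, 0]) cube([119, 5572, 2910]);


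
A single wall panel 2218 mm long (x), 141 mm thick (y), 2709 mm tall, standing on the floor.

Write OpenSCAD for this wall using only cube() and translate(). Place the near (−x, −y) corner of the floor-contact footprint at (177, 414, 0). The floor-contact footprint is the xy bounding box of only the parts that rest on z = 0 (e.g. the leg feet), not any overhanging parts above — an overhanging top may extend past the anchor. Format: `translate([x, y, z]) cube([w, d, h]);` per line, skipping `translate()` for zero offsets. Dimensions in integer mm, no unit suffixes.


translate([177, 414, 0]) cube([2218, 141, 2709]);


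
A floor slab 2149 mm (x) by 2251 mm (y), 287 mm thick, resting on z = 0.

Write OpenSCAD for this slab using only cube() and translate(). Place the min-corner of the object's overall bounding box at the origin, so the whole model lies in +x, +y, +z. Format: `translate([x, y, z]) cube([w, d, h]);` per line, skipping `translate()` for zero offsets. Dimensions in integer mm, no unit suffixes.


cube([2149, 2251, 287]);


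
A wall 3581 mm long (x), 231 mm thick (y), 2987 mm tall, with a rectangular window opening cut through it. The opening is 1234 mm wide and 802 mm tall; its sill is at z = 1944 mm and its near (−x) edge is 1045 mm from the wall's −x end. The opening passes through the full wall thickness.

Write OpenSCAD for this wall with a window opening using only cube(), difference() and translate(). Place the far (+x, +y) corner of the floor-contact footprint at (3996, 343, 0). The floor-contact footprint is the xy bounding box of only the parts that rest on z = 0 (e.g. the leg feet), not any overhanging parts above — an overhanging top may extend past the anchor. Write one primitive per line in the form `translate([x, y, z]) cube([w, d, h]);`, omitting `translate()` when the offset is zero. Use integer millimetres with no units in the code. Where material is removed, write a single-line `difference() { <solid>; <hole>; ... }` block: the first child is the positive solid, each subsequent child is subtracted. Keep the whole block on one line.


difference() { translate([415, 112, 0]) cube([3581, 231, 2987]); translate([1460, 112, 1944]) cube([1234, 231, 802]); }


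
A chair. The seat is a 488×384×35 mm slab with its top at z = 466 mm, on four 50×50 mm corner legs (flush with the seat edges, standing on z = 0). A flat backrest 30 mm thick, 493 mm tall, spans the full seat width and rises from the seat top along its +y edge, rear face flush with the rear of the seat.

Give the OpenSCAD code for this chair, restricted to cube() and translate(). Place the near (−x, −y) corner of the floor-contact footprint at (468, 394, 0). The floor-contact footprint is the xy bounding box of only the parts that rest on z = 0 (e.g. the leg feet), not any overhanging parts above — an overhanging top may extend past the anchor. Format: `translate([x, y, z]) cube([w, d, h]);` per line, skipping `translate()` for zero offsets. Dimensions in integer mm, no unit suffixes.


translate([468, 394, 431]) cube([488, 384, 35]);
translate([468, 394, 0]) cube([50, 50, 431]);
translate([906, 394, 0]) cube([50, 50, 431]);
translate([468, 728, 0]) cube([50, 50, 431]);
translate([906, 728, 0]) cube([50, 50, 431]);
translate([468, 748, 466]) cube([488, 30, 493]);


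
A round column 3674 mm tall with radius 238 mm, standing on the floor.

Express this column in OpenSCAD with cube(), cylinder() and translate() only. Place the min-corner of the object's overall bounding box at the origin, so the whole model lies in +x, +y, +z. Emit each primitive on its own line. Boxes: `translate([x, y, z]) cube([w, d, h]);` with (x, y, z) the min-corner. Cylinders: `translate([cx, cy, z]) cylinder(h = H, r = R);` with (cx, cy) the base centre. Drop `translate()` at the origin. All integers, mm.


translate([238, 238, 0]) cylinder(h = 3674, r = 238);


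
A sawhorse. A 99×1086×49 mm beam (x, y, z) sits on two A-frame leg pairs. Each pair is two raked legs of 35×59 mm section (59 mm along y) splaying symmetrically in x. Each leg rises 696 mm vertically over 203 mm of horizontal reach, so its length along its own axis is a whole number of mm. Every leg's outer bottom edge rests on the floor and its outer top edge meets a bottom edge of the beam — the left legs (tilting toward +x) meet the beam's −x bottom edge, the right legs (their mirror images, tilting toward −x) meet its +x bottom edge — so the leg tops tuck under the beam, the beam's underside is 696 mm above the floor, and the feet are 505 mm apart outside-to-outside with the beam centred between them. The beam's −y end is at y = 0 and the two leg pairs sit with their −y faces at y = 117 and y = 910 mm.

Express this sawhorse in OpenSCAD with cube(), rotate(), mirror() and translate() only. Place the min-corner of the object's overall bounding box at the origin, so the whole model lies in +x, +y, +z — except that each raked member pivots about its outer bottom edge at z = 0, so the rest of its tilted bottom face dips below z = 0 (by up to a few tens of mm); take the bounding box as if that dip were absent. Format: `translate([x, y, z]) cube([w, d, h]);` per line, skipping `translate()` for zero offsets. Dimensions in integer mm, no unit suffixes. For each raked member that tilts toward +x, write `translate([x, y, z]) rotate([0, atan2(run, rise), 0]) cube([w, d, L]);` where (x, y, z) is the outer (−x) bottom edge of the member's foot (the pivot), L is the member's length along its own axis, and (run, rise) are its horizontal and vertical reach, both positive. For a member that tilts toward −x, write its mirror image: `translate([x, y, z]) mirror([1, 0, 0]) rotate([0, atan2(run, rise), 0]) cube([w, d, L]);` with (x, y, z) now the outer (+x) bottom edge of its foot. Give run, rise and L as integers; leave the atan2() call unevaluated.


// leg length = √(203² + 696²) = 725
// right-leg outer foot x = 2·203 + 99 = 505
// beam min-corner = (203, 0, 696)
translate([203, 0, 696]) cube([99, 1086, 49]);
translate([0, 117, 0]) rotate([0, atan2(203, 696), 0]) cube([35, 59, 725]);
translate([505, 117, 0]) mirror([1, 0, 0]) rotate([0, atan2(203, 696), 0]) cube([35, 59, 725]);
translate([0, 910, 0]) rotate([0, atan2(203, 696), 0]) cube([35, 59, 725]);
translate([505, 910, 0]) mirror([1, 0, 0]) rotate([0, atan2(203, 696), 0]) cube([35, 59, 725]);


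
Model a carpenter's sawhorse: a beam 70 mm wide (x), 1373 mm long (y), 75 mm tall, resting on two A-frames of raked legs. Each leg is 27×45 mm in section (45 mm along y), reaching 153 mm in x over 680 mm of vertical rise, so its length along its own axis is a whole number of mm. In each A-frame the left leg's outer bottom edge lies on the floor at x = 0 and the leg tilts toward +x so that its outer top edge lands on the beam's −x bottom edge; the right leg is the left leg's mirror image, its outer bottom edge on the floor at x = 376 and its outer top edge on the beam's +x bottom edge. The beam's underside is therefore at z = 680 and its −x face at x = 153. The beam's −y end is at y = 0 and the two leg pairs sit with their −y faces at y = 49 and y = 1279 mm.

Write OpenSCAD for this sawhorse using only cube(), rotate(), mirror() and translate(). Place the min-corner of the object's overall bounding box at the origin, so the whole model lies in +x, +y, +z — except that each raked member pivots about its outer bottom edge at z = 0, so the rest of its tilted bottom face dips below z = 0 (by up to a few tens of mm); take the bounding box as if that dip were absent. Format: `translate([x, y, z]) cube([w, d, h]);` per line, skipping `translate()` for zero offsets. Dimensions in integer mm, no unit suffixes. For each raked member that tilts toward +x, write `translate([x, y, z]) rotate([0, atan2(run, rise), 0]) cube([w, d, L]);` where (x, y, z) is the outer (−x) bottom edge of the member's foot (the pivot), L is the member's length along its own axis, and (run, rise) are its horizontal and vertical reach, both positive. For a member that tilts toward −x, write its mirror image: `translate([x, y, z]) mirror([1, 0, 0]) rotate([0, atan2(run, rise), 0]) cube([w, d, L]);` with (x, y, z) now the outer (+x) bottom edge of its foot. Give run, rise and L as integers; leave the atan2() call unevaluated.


translate([153, 0, 680]) cube([70, 1373, 75]);
translate([0, 49, 0]) rotate([0, atan2(153, 680), 0]) cube([27, 45, 697]);
translate([376, 49, 0]) mirror([1, 0, 0]) rotate([0, atan2(153, 680), 0]) cube([27, 45, 697]);
translate([0, 1279, 0]) rotate([0, atan2(153, 680), 0]) cube([27, 45, 697]);
translate([376, 1279, 0]) mirror([1, 0, 0]) rotate([0, atan2(153, 680), 0]) cube([27, 45, 697]);


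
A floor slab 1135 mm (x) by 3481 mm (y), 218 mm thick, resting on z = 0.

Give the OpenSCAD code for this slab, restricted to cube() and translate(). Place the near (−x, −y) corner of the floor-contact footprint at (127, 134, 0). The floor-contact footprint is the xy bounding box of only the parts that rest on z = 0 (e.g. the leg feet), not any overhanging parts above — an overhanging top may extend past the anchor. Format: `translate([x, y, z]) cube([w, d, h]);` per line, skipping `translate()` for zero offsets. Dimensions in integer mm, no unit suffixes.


translate([127, 134, 0]) cube([1135, 3481, 218]);


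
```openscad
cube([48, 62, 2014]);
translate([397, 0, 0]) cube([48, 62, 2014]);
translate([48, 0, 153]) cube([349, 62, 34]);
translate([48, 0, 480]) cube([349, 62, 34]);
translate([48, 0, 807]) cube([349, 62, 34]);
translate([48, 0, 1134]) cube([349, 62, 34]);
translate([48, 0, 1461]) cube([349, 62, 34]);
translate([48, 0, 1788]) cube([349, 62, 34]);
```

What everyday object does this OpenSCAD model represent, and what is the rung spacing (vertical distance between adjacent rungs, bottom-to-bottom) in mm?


A ladder. The rung spacing is 327 mm.

Two tall 48×62 posts with 6 short bars between them — a ladder. Adjacent rungs sit at z = 153 and z = 480, so the spacing is 480 − 153 = 327 mm.


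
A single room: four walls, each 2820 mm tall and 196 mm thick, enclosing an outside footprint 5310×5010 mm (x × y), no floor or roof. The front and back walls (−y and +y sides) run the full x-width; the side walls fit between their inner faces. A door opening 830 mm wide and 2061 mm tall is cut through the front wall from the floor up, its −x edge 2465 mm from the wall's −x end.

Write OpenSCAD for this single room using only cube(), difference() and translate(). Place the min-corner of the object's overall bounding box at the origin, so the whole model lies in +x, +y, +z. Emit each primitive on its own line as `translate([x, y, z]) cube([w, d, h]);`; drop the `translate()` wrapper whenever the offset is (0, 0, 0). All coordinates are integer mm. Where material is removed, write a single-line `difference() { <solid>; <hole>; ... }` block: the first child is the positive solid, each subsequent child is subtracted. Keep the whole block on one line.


difference() { cube([5310, 196, 2820]); translate([2465, 0, 0]) cube([830, 196, 2061]); }
translate([0, 4814, 0]) cube([5310, 196, 2820]);
translate([0, 196, 0]) cube([196, 4618, 2820]);
translate([5114, 196, 0]) cube([196, 4618, 2820]);


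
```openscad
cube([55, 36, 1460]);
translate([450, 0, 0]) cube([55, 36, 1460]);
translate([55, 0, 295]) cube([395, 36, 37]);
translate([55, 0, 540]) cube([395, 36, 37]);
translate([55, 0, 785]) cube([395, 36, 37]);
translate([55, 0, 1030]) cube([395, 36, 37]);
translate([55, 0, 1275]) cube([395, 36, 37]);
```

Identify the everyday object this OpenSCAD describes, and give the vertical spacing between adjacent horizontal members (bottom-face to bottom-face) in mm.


A ladder. The rung spacing is 245 mm.

Two tall 55×36 posts with 5 short bars between them — a ladder. Adjacent rungs sit at z = 295 and z = 540, so the spacing is 540 − 295 = 245 mm.


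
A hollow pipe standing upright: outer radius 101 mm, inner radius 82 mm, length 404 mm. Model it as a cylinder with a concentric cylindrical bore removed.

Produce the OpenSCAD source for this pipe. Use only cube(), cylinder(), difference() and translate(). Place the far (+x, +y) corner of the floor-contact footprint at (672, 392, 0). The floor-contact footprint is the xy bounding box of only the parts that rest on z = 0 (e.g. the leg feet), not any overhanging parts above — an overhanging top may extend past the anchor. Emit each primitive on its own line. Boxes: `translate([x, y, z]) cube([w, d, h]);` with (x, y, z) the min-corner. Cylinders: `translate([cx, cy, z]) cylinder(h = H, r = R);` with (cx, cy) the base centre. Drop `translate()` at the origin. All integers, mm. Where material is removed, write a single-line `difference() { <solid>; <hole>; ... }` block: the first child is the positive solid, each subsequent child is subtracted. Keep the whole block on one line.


difference() { translate([571, 291, 0]) cylinder(h = 404, r = 101); translate([571, 291, 0]) cylinder(h = 404, r = 82); }


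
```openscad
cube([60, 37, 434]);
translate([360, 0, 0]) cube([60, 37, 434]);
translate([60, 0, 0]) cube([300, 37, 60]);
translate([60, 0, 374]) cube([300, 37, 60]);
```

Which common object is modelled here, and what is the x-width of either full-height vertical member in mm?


A picture frame. The border width is 60 mm.

Four thin pieces enclosing a rectangular opening — a picture frame. The two full-height stiles are 434 mm tall; the top rail sits at z = 374 and is 60 mm tall, so the border above the opening is 434 − 374 = 60 mm, matching the stile x-width.


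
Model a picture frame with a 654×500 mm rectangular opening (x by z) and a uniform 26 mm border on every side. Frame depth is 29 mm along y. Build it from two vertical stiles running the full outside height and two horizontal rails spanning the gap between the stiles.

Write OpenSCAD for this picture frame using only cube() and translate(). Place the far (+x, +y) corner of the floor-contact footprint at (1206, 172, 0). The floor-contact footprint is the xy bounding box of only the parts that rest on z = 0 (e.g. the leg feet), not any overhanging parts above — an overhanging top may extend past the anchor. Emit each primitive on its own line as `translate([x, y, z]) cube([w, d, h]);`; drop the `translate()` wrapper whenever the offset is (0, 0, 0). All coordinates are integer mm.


translate([500, 143, 0]) cube([26, 29, 552]);
translate([1180, 143, 0]) cube([26, 29, 552]);
translate([526, 143, 0]) cube([654, 29, 26]);
translate([526, 143, 526]) cube([654, 29, 26]);


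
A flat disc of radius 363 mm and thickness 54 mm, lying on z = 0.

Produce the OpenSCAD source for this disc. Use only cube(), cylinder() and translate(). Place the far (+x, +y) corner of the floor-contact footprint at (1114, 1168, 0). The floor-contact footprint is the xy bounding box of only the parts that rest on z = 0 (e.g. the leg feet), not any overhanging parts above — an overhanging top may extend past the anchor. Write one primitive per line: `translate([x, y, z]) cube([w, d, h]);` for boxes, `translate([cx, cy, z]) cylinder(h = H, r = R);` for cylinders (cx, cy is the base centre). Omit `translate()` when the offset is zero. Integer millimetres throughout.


translate([751, 805, 0]) cylinder(h = 54, r = 363);


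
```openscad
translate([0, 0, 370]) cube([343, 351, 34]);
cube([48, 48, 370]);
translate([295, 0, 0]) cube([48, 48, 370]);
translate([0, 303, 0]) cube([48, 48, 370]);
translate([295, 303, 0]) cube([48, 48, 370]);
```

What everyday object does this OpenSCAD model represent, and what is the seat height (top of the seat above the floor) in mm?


A stool. The seat height is 404 mm.

A 343×351×34 slab at z = 370 on four corner posts — a stool. The seat top is 370 + 34 = 404 mm.


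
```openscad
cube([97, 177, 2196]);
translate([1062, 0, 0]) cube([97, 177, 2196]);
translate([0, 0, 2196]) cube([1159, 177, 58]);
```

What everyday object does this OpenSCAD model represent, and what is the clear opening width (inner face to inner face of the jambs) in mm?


A door frame. The clear opening width is 965 mm.

Two 2196 mm tall posts with a header on top — a door frame. The left jamb is 97 mm wide at x = 0; the right jamb starts at x = 1062. The clear opening is 1062 − 97 = 965 mm.


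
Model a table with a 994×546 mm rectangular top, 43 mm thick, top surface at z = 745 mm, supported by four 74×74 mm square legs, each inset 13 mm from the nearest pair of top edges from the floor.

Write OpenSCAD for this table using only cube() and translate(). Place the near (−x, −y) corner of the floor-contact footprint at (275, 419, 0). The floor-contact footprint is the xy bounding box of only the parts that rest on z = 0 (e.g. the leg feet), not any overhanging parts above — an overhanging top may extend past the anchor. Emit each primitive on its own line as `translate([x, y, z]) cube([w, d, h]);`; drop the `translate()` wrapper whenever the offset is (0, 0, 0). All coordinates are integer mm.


translate([262, 406, 702]) cube([994, 546, 43]);
translate([275, 419, 0]) cube([74, 74, 702]);
translate([1169, 419, 0]) cube([74, 74, 702]);
translate([275, 865, 0]) cube([74, 74, 702]);
translate([1169, 865, 0]) cube([74, 74, 702]);


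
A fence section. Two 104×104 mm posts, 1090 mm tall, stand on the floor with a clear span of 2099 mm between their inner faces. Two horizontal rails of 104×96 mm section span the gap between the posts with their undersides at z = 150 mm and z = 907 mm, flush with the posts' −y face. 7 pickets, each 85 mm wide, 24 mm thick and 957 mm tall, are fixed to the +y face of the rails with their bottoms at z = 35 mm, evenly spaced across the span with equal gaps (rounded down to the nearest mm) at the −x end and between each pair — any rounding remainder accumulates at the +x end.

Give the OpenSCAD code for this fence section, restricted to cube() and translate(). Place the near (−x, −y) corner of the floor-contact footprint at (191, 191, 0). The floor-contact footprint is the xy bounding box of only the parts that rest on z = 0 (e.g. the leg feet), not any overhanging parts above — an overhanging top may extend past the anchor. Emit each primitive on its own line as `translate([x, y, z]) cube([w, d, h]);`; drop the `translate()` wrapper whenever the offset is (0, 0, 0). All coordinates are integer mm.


translate([191, 191, 0]) cube([104, 104, 1090]);
translate([2394, 191, 0]) cube([104, 104, 1090]);
translate([295, 191, 150]) cube([2099, 104, 96]);
translate([295, 191, 907]) cube([2099, 104, 96]);
translate([483, 295, 35]) cube([85, 24, 957]);
translate([756, 295, 35]) cube([85, 24, 957]);
translate([1029, 295, 35]) cube([85, 24, 957]);
translate([1302, 295, 35]) cube([85, 24, 957]);
translate([1575, 295, 35]) cube([85, 24, 957]);
translate([1848, 295, 35]) cube([85, 24, 957]);
translate([2121, 295, 35]) cube([85, 24, 957]);


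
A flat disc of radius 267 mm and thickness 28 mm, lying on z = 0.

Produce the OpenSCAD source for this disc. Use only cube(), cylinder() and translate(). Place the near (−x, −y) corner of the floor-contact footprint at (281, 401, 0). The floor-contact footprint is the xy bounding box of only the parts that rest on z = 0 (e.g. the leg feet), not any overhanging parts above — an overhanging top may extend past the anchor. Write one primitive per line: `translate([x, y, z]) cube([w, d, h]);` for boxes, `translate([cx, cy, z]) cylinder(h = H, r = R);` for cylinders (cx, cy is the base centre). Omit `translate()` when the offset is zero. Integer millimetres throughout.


translate([548, 668, 0]) cylinder(h = 28, r = 267);


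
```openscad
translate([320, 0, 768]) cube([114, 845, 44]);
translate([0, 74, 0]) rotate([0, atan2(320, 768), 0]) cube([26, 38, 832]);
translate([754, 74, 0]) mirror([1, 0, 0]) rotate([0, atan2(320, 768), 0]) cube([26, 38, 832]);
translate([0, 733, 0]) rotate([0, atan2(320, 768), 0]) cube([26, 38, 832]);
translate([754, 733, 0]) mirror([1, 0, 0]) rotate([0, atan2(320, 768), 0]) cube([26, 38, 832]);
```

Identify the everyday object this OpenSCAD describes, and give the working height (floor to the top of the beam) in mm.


A sawhorse. The overall height is 812 mm.

A beam across two mirrored pairs of raked legs — a sawhorse. The beam's underside is at z = 768 (matching the legs' vertical rise in atan2(320, 768)) and the beam is 44 mm tall, so its top is at 768 + 44 = 812 mm. The raked legs top out at the beam's underside, so that is the highest point.


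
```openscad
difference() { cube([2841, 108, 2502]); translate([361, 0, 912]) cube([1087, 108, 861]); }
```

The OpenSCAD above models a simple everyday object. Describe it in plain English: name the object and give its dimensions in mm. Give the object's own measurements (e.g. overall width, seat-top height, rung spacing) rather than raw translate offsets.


A wall 2841 mm long (x), 108 mm thick (y), 2502 mm tall, with a rectangular window opening cut through it. The opening is 1087 mm wide and 861 mm tall; its sill is at z = 912 mm and its near (−x) edge is 361 mm from the wall's −x end. The opening passes through the full wall thickness.


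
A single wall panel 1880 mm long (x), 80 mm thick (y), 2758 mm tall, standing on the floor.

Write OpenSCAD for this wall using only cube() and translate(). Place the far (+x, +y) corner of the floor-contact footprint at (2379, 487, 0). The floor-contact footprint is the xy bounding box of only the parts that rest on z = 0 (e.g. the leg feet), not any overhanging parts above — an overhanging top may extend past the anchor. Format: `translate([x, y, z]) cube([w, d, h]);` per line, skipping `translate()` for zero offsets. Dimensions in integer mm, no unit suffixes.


translate([499, 407, 0]) cube([1880, 80, 2758]);


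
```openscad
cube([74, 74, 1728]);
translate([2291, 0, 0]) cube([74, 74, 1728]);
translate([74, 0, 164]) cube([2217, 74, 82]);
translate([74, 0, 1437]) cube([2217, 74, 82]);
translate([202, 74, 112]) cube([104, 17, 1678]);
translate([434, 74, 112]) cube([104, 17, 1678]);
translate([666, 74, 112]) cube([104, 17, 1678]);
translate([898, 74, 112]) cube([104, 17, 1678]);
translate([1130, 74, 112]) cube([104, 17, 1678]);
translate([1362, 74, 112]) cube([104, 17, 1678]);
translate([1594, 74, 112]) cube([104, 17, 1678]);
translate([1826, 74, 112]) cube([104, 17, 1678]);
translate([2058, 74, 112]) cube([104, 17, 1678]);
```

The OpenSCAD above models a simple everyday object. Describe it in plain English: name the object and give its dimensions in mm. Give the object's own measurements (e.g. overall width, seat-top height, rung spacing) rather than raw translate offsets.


A fence section. Two 74×74 mm posts, 1728 mm tall, stand on the floor with a clear span of 2217 mm between their inner faces. Two horizontal rails of 74×82 mm section span the gap between the posts with their undersides at z = 164 mm and z = 1437 mm, flush with the posts' −y face. 9 pickets, each 104 mm wide, 17 mm thick and 1678 mm tall, are fixed to the +y face of the rails with their bottoms at z = 112 mm, spaced across the span with a 128 mm gap after the −x post and between neighbouring pickets, with 129 mm left before the +x post.


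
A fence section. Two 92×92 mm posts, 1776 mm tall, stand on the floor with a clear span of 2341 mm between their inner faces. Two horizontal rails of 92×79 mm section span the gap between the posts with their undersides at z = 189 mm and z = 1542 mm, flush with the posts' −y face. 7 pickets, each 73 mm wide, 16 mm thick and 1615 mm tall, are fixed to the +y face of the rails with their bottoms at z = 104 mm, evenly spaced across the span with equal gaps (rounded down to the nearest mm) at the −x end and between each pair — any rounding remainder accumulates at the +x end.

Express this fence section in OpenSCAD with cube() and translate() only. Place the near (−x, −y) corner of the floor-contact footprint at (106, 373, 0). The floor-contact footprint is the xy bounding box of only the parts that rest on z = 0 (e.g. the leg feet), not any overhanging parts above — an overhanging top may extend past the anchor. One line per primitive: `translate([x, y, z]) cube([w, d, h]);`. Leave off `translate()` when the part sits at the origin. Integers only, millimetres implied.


translate([106, 373, 0]) cube([92, 92, 1776]);
translate([2539, 373, 0]) cube([92, 92, 1776]);
translate([198, 373, 189]) cube([2341, 92, 79]);
translate([198, 373, 1542]) cube([2341, 92, 79]);
translate([426, 465, 104]) cube([73, 16, 1615]);
translate([727, 465, 104]) cube([73, 16, 1615]);
translate([1028, 465, 104]) cube([73, 16, 1615]);
translate([1329, 465, 104]) cube([73, 16, 1615]);
translate([1630, 465, 104]) cube([73, 16, 1615]);
translate([1931, 465, 104]) cube([73, 16, 1615]);
translate([2232, 465, 104]) cube([73, 16, 1615]);


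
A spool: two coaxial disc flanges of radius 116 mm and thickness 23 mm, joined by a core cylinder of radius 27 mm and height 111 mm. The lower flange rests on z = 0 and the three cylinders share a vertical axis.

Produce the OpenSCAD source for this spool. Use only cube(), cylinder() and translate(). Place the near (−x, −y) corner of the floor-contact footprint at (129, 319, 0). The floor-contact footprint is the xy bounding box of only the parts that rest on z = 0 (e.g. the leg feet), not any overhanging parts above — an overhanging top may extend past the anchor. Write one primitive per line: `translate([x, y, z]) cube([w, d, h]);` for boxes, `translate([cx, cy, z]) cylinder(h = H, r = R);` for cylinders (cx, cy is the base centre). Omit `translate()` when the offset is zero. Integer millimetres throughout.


translate([245, 435, 0]) cylinder(h = 23, r = 116);
translate([245, 435, 23]) cylinder(h = 111, r = 27);
translate([245, 435, 134]) cylinder(h = 23, r = 116);


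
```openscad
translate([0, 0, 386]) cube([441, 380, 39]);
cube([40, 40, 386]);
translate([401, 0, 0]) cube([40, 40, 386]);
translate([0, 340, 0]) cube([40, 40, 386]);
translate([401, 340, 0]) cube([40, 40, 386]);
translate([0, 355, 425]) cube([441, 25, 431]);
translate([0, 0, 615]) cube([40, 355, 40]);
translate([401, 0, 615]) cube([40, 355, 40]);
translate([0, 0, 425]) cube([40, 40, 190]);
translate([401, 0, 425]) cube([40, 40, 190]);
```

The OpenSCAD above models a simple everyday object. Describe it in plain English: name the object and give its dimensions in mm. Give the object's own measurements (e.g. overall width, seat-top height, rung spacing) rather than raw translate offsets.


A chair. The seat is a 441×380×39 mm slab with its top at z = 425 mm, on four 40×40 mm corner legs (flush with the seat edges, standing on z = 0). A flat backrest 25 mm thick, 431 mm tall, spans the full seat width and rises from the seat top along its +y edge, rear face flush with the rear of the seat. Two armrests of 40×40 mm section run along each side from the seat's front edge to the front of the backrest, top faces 230 mm above the seat top and outer faces flush with the seat's x-edges; a 40×40 mm post under the front of each armrest stands on the seat at the front corner.


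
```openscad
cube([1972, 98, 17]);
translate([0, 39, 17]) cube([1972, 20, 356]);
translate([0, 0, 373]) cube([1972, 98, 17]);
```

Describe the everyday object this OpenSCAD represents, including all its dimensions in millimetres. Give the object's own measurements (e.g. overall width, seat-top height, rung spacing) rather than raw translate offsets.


An I-beam lying along x, 1972 mm long. Overall section height 390 mm. Two flanges 98 mm wide (y) and 17 mm thick, one on the floor and one at the top; a web 20 mm thick runs between them, centred on the flange width.


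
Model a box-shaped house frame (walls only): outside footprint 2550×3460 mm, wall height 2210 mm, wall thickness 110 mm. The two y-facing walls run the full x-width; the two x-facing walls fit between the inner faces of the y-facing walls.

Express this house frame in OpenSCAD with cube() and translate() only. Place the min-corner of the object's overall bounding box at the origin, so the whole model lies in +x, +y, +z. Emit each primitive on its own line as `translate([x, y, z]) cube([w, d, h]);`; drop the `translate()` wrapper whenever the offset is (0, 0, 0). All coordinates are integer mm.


cube([2550, 110, 2210]);
translate([0, 3350, 0]) cube([2550, 110, 2210]);
translate([0, 110, 0]) cube([110, 3240, 2210]);
translate([2440, 110, 0]) cube([110, 3240, 2210]);


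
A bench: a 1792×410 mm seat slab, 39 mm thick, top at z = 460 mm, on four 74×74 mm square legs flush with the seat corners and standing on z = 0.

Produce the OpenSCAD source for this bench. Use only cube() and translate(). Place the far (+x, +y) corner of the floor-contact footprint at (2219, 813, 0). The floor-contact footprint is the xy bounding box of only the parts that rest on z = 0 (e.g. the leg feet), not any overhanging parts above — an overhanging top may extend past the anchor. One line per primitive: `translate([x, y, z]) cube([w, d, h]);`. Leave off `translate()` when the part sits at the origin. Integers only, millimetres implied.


translate([427, 403, 421]) cube([1792, 410, 39]);
translate([427, 403, 0]) cube([74, 74, 421]);
translate([427, 739, 0]) cube([74, 74, 421]);
translate([2145, 403, 0]) cube([74, 74, 421]);
translate([2145, 739, 0]) cube([74, 74, 421]);


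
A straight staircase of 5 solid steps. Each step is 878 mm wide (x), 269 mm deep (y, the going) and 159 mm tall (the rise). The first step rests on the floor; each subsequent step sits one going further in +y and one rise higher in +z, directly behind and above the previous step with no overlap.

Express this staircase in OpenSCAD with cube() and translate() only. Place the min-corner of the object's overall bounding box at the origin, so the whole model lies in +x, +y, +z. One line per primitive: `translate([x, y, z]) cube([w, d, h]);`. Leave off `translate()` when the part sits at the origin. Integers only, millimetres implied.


cube([878, 269, 159]);
translate([0, 269, 159]) cube([878, 269, 159]);
translate([0, 538, 318]) cube([878, 269, 159]);
translate([0, 807, 477]) cube([878, 269, 159]);
translate([0, 1076, 636]) cube([878, 269, 159]);


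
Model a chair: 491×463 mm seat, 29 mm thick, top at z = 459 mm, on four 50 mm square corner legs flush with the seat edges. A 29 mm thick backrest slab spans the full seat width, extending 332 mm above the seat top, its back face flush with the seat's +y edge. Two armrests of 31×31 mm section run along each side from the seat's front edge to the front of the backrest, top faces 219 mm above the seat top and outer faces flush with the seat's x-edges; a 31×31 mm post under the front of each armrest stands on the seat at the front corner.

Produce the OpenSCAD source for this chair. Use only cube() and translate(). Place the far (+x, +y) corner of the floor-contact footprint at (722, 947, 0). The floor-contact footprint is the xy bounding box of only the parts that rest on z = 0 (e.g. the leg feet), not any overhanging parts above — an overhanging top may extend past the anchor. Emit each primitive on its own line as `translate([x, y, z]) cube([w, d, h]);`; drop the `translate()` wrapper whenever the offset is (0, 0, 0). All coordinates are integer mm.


// leg_h = 459 - 29 = 430
// arm post h = 219 - 31 = 188
translate([231, 484, 430]) cube([491, 463, 29]);
translate([231, 484, 0]) cube([50, 50, 430]);
translate([672, 484, 0]) cube([50, 50, 430]);
translate([231, 897, 0]) cube([50, 50, 430]);
translate([672, 897, 0]) cube([50, 50, 430]);
translate([231, 918, 459]) cube([491, 29, 332]);
translate([231, 484, 647]) cube([31, 434, 31]);
translate([691, 484, 647]) cube([31, 434, 31]);
translate([231, 484, 459]) cube([31, 31, 188]);
translate([691, 484, 459]) cube([31, 31, 188]);


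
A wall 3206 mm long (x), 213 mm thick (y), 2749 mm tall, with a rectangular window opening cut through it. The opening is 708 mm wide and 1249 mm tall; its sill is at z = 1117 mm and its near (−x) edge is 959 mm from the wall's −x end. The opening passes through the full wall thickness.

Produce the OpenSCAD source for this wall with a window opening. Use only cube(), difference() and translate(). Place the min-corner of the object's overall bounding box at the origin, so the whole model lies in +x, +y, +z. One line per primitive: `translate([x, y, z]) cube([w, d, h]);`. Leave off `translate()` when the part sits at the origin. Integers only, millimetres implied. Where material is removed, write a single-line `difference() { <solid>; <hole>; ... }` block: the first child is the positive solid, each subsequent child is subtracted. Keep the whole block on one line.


difference() { cube([3206, 213, 2749]); translate([959, 0, 1117]) cube([708, 213, 1249]); }


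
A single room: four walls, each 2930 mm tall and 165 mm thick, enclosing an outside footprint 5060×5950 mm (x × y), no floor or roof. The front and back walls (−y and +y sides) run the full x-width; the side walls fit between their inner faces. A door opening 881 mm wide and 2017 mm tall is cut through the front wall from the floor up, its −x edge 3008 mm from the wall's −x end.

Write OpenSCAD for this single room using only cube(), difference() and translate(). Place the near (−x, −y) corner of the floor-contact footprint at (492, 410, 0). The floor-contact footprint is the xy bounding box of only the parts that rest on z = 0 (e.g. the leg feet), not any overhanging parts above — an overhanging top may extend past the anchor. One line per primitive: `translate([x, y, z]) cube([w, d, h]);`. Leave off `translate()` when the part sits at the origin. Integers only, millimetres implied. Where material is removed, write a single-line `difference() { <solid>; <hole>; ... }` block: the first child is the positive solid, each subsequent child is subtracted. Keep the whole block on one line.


difference() { translate([492, 410, 0]) cube([5060, 165, 2930]); translate([3500, 410, 0]) cube([881, 165, 2017]); }
translate([492, 6195, 0]) cube([5060, 165, 2930]);
translate([492, 575, 0]) cube([165, 5620, 2930]);
translate([5387, 575, 0]) cube([165, 5620, 2930]);


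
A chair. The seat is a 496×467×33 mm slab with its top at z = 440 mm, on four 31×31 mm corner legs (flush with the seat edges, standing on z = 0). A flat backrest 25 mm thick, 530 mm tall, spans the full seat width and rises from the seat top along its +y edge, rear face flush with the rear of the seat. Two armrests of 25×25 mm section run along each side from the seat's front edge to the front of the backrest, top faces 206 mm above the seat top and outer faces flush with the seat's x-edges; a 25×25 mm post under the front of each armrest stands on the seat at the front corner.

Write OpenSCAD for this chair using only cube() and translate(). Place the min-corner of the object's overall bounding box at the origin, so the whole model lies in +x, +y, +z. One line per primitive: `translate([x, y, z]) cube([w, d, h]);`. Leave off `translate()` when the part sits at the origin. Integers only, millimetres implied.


// leg_h = 440 - 33 = 407
// arm post h = 206 - 25 = 181
translate([0, 0, 407]) cube([496, 467, 33]);
cube([31, 31, 407]);
translate([465, 0, 0]) cube([31, 31, 407]);
translate([0, 436, 0]) cube([31, 31, 407]);
translate([465, 436, 0]) cube([31, 31, 407]);
translate([0, 442, 440]) cube([496, 25, 530]);
translate([0, 0, 621]) cube([25, 442, 25]);
translate([471, 0, 621]) cube([25, 442, 25]);
translate([0, 0, 440]) cube([25, 25, 181]);
translate([471, 0, 440]) cube([25, 25, 181]);


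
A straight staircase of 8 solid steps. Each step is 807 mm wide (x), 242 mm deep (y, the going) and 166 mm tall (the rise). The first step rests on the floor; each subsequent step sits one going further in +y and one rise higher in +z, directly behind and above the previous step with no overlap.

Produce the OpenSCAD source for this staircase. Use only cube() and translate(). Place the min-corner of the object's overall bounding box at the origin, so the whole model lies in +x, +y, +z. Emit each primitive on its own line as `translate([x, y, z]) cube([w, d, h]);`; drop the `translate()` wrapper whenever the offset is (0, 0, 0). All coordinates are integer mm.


cube([807, 242, 166]);
translate([0, 242, 166]) cube([807, 242, 166]);
translate([0, 484, 332]) cube([807, 242, 166]);
translate([0, 726, 498]) cube([807, 242, 166]);
translate([0, 968, 664]) cube([807, 242, 166]);
translate([0, 1210, 830]) cube([807, 242, 166]);
translate([0, 1452, 996]) cube([807, 242, 166]);
translate([0, 1694, 1162]) cube([807, 242, 166]);


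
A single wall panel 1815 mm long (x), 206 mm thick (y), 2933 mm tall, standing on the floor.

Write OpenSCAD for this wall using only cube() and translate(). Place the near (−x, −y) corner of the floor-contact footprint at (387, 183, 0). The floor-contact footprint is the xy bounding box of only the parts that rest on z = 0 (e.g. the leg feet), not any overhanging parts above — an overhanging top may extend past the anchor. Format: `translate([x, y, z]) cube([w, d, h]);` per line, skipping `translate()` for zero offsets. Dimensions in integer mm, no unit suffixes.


translate([387, 183, 0]) cube([1815, 206, 2933]);


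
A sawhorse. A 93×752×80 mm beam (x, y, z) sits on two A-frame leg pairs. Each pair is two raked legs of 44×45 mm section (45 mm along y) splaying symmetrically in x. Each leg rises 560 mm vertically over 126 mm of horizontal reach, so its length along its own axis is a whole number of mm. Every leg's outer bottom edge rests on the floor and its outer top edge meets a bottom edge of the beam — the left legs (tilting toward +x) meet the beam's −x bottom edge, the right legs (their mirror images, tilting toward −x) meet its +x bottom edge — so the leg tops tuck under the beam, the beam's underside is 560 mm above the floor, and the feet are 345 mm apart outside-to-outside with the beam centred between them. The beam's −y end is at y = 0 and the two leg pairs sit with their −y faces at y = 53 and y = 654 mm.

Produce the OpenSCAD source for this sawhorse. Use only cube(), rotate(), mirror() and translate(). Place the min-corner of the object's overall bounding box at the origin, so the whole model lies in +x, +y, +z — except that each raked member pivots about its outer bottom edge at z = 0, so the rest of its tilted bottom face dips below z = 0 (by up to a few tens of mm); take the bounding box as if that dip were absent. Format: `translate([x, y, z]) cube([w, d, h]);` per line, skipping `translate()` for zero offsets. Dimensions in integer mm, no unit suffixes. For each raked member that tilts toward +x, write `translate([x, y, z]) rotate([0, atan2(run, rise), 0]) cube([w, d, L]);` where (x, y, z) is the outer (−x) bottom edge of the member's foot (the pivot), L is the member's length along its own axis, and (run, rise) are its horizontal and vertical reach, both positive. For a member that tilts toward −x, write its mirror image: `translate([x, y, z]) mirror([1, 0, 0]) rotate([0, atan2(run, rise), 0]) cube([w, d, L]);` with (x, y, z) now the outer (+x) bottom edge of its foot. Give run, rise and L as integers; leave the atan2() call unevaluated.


translate([126, 0, 560]) cube([93, 752, 80]);
translate([0, 53, 0]) rotate([0, atan2(126, 560), 0]) cube([44, 45, 574]);
translate([345, 53, 0]) mirror([1, 0, 0]) rotate([0, atan2(126, 560), 0]) cube([44, 45, 574]);
translate([0, 654, 0]) rotate([0, atan2(126, 560), 0]) cube([44, 45, 574]);
translate([345, 654, 0]) mirror([1, 0, 0]) rotate([0, atan2(126, 560), 0]) cube([44, 45, 574]);
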